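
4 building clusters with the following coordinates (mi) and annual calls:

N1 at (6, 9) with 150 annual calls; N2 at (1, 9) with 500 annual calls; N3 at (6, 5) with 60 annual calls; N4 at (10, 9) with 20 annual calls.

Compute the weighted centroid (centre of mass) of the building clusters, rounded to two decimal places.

The minimiser of Σwᵢ‖p−pᵢ‖² is the weighted centroid p* = (Σwᵢpᵢ)/(Σwᵢ).
Σwᵢ = 730.
Σwᵢxᵢ = 150·6 + 500·1 + 60·6 + 20·10 = 1960.
Σwᵢyᵢ = 150·9 + 500·9 + 60·5 + 20·9 = 6330.
x* = 1960/730 = 2.68, y* = 6330/730 = 8.67.

(2.68, 8.67)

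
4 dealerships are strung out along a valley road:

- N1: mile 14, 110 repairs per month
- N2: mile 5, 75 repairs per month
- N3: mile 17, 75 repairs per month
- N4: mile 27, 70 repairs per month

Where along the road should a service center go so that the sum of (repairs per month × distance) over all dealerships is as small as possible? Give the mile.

For a sum of weighted absolute distances on a line, the optimum is the weighted median (not the mean). Total weight W = 330; half-weight = 165.
Sort by position and accumulate weight:
  mile 5 (N2, w=75) → cum 75
  mile 14 (N1, w=110) → cum 185  ≥ 165 → median here
  mile 17 (N3, w=75) → cum 260
  mile 27 (N4, w=70) → cum 330
Optimal location: mile 14.

x = 14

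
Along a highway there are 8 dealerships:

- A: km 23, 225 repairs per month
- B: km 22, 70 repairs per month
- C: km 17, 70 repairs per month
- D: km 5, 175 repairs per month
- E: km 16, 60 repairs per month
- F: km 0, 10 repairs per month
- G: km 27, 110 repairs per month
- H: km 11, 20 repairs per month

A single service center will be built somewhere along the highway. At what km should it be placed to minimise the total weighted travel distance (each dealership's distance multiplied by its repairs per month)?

For a sum of weighted absolute distances on a line, the optimum is the weighted median (not the mean). Total weight W = 740; half-weight = 370.
Sort by position and accumulate weight:
  km 0 (F, w=10) → cum 10
  km 5 (D, w=175) → cum 185
  km 11 (H, w=20) → cum 205
  km 16 (E, w=60) → cum 265
  km 17 (C, w=70) → cum 335
  km 22 (B, w=70) → cum 405  ≥ 370 → median here
  km 23 (A, w=225) → cum 630
  km 27 (G, w=110) → cum 740
Optimal location: km 22.

x = 22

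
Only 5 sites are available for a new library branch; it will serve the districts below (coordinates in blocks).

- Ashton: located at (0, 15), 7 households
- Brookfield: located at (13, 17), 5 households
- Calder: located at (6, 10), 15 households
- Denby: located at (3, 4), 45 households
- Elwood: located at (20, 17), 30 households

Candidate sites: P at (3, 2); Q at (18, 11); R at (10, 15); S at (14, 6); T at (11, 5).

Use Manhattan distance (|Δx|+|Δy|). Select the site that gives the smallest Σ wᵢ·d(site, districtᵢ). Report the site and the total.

Total weighted distance at each candidate:
  P (3, 2): total = 1452
  Q (18, 11): total = 1634
  R (10, 15): total = 1400
  S (14, 6): total = 1496
  T (11, 5): total = 1402
Minimum is at R with total 1400 blocks.

R, total 1400 blocks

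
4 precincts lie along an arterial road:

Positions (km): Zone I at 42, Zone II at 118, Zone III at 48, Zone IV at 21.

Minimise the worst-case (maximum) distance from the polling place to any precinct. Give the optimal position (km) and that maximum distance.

The 1-center on a line is the midpoint of the two extreme points: leftmost at 21, rightmost at 118.
Optimal location = (21 + 118)/2 = 69.5; maximum distance = (118 − 21)/2 = 48.5.

location 69.5, max distance 48.5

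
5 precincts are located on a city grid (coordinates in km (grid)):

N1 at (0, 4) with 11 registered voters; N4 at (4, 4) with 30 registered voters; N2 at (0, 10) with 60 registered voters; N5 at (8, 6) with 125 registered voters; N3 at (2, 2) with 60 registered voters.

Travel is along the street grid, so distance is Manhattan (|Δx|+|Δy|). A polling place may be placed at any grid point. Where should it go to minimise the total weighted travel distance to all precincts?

(4, 6)

Manhattan distance separates: Σwᵢ(|x−xᵢ|+|y−yᵢ|) = Σwᵢ|x−xᵢ| + Σwᵢ|y−yᵢ|, so x and y are optimised independently as 1-D weighted medians.
Total weight W = 286; half = 143.
x-coordinate, sorted with cumulative weight:
  x=0 (N1, w=11) cum 11
  x=0 (N2, w=60) cum 71
  x=2 (N3, w=60) cum 131
  x=4 (N4, w=30) cum 161  ← median
  x=8 (N5, w=125) cum 286
⇒ x* = 4
y-coordinate, sorted with cumulative weight:
  y=2 (N3, w=60) cum 60
  y=4 (N1, w=11) cum 71
  y=4 (N4, w=30) cum 101
  y=6 (N5, w=125) cum 226  ← median
  y=10 (N2, w=60) cum 286
⇒ y* = 6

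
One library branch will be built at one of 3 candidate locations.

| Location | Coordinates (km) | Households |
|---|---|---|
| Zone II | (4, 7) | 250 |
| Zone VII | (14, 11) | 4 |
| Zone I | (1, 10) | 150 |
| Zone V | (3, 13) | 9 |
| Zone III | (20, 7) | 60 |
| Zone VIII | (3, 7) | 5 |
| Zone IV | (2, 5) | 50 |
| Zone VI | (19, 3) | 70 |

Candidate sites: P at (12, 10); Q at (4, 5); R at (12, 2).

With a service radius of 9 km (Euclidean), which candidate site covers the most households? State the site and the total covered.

Q, covering 464

Coverage radius r = 9 km; a point is covered iff (Δx)²+(Δy)² ≤ 9² = 81.
  P (12, 10): covers {Zone II, Zone VII, Zone III} → 314
  Q (4, 5): covers {Zone II, Zone I, Zone V, Zone VIII, Zone IV} → 464
  R (12, 2): covers {Zone VI} → 70
Maximum coverage at Q: 464 households.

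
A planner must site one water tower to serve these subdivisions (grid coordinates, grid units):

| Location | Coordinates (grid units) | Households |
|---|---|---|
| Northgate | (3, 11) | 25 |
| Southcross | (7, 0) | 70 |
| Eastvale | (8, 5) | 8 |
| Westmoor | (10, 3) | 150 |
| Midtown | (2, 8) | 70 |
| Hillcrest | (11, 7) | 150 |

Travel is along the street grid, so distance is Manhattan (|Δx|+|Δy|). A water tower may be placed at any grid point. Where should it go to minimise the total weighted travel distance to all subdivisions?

(10, 7)

Manhattan distance separates: Σwᵢ(|x−xᵢ|+|y−yᵢ|) = Σwᵢ|x−xᵢ| + Σwᵢ|y−yᵢ|, so x and y are optimised independently as 1-D weighted medians.
Total weight W = 473; half = 236.5.
x-coordinate, sorted with cumulative weight:
  x=2 (Midtown, w=70) cum 70
  x=3 (Northgate, w=25) cum 95
  x=7 (Southcross, w=70) cum 165
  x=8 (Eastvale, w=8) cum 173
  x=10 (Westmoor, w=150) cum 323  ← median
  x=11 (Hillcrest, w=150) cum 473
⇒ x* = 10
y-coordinate, sorted with cumulative weight:
  y=0 (Southcross, w=70) cum 70
  y=3 (Westmoor, w=150) cum 220
  y=5 (Eastvale, w=8) cum 228
  y=7 (Hillcrest, w=150) cum 378  ← median
  y=8 (Midtown, w=70) cum 448
  y=11 (Northgate, w=25) cum 473
⇒ y* = 7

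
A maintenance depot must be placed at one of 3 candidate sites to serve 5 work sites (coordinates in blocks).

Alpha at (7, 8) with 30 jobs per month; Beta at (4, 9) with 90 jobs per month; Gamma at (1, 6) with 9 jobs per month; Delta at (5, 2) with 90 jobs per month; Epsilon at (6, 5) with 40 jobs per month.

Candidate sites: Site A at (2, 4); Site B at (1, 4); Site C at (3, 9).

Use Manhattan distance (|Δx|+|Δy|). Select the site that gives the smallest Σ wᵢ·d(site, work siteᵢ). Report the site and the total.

Site C, total 1375 blocks

Total weighted distance at each candidate:
  Site A (2, 4): total = 1577
  Site B (1, 4): total = 1818
  Site C (3, 9): total = 1375
Minimum is at Site C with total 1375 blocks.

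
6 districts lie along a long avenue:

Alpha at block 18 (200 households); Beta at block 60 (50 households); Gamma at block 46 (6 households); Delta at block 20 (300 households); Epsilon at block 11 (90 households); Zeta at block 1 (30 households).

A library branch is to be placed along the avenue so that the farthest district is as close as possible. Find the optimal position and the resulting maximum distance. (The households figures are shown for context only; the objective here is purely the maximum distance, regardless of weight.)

The 1-center on a line is the midpoint of the two extreme points: leftmost at 1, rightmost at 60.
Optimal location = (1 + 60)/2 = 30.5; maximum distance = (60 − 1)/2 = 29.5.

location 30.5, max distance 29.5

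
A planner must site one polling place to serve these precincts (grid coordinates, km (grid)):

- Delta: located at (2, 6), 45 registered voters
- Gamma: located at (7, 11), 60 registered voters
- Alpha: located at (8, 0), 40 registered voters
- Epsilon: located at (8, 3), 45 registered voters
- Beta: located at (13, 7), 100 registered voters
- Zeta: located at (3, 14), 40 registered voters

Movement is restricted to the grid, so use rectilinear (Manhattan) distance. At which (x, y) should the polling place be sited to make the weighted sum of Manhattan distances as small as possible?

(8, 7)

Manhattan distance separates: Σwᵢ(|x−xᵢ|+|y−yᵢ|) = Σwᵢ|x−xᵢ| + Σwᵢ|y−yᵢ|, so x and y are optimised independently as 1-D weighted medians.
Total weight W = 330; half = 165.
x-coordinate, sorted with cumulative weight:
  x=2 (Delta, w=45) cum 45
  x=3 (Zeta, w=40) cum 85
  x=7 (Gamma, w=60) cum 145
  x=8 (Alpha, w=40) cum 185  ← median
  x=8 (Epsilon, w=45) cum 230
  x=13 (Beta, w=100) cum 330
⇒ x* = 8
y-coordinate, sorted with cumulative weight:
  y=0 (Alpha, w=40) cum 40
  y=3 (Epsilon, w=45) cum 85
  y=6 (Delta, w=45) cum 130
  y=7 (Beta, w=100) cum 230  ← median
  y=11 (Gamma, w=60) cum 290
  y=14 (Zeta, w=40) cum 330
⇒ y* = 7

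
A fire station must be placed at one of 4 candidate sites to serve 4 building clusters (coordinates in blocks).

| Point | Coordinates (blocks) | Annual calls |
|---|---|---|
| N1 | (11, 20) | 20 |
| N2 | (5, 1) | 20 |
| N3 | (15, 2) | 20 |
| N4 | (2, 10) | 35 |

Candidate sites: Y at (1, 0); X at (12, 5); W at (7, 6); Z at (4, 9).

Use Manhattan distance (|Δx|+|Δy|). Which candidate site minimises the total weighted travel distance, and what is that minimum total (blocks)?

Total weighted distance at each candidate:
  Y (1, 0): total = 1405
  X (12, 5): total = 1185
  W (7, 6): total = 1055
  Z (4, 9): total = 1005
Minimum is at Z with total 1005 blocks.

Z, total 1005 blocks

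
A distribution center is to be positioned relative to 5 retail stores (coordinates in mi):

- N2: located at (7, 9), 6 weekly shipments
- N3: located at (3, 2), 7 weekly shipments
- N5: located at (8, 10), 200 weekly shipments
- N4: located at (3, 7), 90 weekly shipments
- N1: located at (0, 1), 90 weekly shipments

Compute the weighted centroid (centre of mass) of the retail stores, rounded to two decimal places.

(4.92, 7.09)

The minimiser of Σwᵢ‖p−pᵢ‖² is the weighted centroid p* = (Σwᵢpᵢ)/(Σwᵢ).
Σwᵢ = 393.
Σwᵢxᵢ = 6·7 + 7·3 + 200·8 + 90·3 + 90·0 = 1933.
Σwᵢyᵢ = 6·9 + 7·2 + 200·10 + 90·7 + 90·1 = 2788.
x* = 1933/393 = 4.92, y* = 2788/393 = 7.09.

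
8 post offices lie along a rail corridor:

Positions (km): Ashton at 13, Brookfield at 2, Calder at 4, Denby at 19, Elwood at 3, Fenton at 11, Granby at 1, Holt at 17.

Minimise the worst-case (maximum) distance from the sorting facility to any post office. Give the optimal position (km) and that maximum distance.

location 10, max distance 9

The 1-center on a line is the midpoint of the two extreme points: leftmost at 1, rightmost at 19.
Optimal location = (1 + 19)/2 = 10; maximum distance = (19 − 1)/2 = 9.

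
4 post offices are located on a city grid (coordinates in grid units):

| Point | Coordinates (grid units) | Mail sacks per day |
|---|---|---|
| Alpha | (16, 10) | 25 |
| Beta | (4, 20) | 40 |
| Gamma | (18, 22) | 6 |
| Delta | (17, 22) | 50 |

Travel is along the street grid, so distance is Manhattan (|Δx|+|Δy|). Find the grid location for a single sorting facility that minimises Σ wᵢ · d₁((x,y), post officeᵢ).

Manhattan distance separates: Σwᵢ(|x−xᵢ|+|y−yᵢ|) = Σwᵢ|x−xᵢ| + Σwᵢ|y−yᵢ|, so x and y are optimised independently as 1-D weighted medians.
Total weight W = 121; half = 60.5.
x-coordinate, sorted with cumulative weight:
  x=4 (Beta, w=40) cum 40
  x=16 (Alpha, w=25) cum 65  ← median
  x=17 (Delta, w=50) cum 115
  x=18 (Gamma, w=6) cum 121
⇒ x* = 16
y-coordinate, sorted with cumulative weight:
  y=10 (Alpha, w=25) cum 25
  y=20 (Beta, w=40) cum 65  ← median
  y=22 (Gamma, w=6) cum 71
  y=22 (Delta, w=50) cum 121
⇒ y* = 20

(16, 20)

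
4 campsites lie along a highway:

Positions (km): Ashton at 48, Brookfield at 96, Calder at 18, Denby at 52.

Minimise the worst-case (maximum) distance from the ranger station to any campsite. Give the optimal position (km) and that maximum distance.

location 57, max distance 39

The 1-center on a line is the midpoint of the two extreme points: leftmost at 18, rightmost at 96.
Optimal location = (18 + 96)/2 = 57; maximum distance = (96 − 18)/2 = 39.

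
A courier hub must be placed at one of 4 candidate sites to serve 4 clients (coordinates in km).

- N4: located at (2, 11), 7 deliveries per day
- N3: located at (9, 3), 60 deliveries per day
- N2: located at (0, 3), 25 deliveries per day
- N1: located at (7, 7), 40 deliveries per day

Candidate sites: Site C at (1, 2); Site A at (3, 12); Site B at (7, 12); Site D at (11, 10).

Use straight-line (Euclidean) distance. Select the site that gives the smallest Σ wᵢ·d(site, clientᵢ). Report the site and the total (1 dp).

Total weighted distance at each candidate:
  Site C (1, 2): total = 894.9
  Site A (3, 12): total = 1152.2
  Site B (7, 12): total = 1073.9
  Site D (11, 10): total = 1026.2
Minimum is at Site C with total 894.9 km.

Site C, total 894.9 km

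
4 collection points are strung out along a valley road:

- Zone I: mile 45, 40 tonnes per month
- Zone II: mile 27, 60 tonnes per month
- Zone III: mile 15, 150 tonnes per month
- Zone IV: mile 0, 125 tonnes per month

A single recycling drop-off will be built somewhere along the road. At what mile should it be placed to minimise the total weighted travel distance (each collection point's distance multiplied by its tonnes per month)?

For a sum of weighted absolute distances on a line, the optimum is the weighted median (not the mean). Total weight W = 375; half-weight = 187.5.
Sort by position and accumulate weight:
  mile 0 (Zone IV, w=125) → cum 125
  mile 15 (Zone III, w=150) → cum 275  ≥ 187.5 → median here
  mile 27 (Zone II, w=60) → cum 335
  mile 45 (Zone I, w=40) → cum 375
Optimal location: mile 15.

x = 15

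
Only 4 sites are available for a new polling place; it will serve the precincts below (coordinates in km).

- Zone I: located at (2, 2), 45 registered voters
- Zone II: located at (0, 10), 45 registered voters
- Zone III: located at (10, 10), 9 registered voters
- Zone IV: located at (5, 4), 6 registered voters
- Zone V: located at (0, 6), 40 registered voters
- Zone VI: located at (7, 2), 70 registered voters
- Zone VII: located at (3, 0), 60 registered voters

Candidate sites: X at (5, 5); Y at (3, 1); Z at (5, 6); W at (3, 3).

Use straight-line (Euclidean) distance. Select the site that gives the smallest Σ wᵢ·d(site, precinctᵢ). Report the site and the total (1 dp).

W, total 1147.2 km

Total weighted distance at each candidate:
  X (5, 5): total = 1358.2
  Y (3, 1): total = 1196.7
  Z (5, 6): total = 1475.3
  W (3, 3): total = 1147.2
Minimum is at W with total 1147.2 km.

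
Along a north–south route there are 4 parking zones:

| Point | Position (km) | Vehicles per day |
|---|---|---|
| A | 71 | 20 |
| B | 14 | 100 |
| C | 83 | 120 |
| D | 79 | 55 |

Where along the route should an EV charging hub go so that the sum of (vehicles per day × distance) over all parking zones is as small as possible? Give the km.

For a sum of weighted absolute distances on a line, the optimum is the weighted median (not the mean). Total weight W = 295; half-weight = 147.5.
Sort by position and accumulate weight:
  km 14 (B, w=100) → cum 100
  km 71 (A, w=20) → cum 120
  km 79 (D, w=55) → cum 175  ≥ 147.5 → median here
  km 83 (C, w=120) → cum 295
Optimal location: km 79.

x = 79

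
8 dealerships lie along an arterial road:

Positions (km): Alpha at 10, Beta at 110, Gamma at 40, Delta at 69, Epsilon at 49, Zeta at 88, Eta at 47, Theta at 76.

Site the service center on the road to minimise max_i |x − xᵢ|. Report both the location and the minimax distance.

The 1-center on a line is the midpoint of the two extreme points: leftmost at 10, rightmost at 110.
Optimal location = (10 + 110)/2 = 60; maximum distance = (110 − 10)/2 = 50.

location 60, max distance 50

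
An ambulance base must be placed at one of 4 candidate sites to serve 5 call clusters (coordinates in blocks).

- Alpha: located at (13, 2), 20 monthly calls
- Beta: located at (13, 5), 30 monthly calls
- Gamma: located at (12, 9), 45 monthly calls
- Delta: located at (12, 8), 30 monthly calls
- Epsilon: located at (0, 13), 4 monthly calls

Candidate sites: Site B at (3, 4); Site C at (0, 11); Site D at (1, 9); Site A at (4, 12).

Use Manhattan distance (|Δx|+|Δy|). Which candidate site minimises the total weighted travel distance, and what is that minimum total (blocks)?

Site B, total 1638 blocks

Total weighted distance at each candidate:
  Site B (3, 4): total = 1638
  Site C (0, 11): total = 2098
  Site D (1, 9): total = 1735
  Site A (4, 12): total = 1735
Minimum is at Site B with total 1638 blocks.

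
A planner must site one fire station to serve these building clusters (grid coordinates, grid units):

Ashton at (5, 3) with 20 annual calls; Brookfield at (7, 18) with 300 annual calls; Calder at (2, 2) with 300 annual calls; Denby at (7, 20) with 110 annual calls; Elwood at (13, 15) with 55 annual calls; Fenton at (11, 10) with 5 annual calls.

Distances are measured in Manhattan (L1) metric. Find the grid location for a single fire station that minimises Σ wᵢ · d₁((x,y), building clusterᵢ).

Manhattan distance separates: Σwᵢ(|x−xᵢ|+|y−yᵢ|) = Σwᵢ|x−xᵢ| + Σwᵢ|y−yᵢ|, so x and y are optimised independently as 1-D weighted medians.
Total weight W = 790; half = 395.
x-coordinate, sorted with cumulative weight:
  x=2 (Calder, w=300) cum 300
  x=5 (Ashton, w=20) cum 320
  x=7 (Brookfield, w=300) cum 620  ← median
  x=7 (Denby, w=110) cum 730
  x=11 (Fenton, w=5) cum 735
  x=13 (Elwood, w=55) cum 790
⇒ x* = 7
y-coordinate, sorted with cumulative weight:
  y=2 (Calder, w=300) cum 300
  y=3 (Ashton, w=20) cum 320
  y=10 (Fenton, w=5) cum 325
  y=15 (Elwood, w=55) cum 380
  y=18 (Brookfield, w=300) cum 680  ← median
  y=20 (Denby, w=110) cum 790
⇒ y* = 18

(7, 18)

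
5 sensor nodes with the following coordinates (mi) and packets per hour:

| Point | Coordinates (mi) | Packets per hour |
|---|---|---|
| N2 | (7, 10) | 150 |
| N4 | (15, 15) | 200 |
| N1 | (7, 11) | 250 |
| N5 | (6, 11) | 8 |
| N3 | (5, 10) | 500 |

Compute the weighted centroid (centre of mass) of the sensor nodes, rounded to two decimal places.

(7.53, 11.14)

The minimiser of Σwᵢ‖p−pᵢ‖² is the weighted centroid p* = (Σwᵢpᵢ)/(Σwᵢ).
Σwᵢ = 1108.
Σwᵢxᵢ = 150·7 + 200·15 + 250·7 + 8·6 + 500·5 = 8348.
Σwᵢyᵢ = 150·10 + 200·15 + 250·11 + 8·11 + 500·10 = 12338.
x* = 8348/1108 = 7.53, y* = 12338/1108 = 11.14.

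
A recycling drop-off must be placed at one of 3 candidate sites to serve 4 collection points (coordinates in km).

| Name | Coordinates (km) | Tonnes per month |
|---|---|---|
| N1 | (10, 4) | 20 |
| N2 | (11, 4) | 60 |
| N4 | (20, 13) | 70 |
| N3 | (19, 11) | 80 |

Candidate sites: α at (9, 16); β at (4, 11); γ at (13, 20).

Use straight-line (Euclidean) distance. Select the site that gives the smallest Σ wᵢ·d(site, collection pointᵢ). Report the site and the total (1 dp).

α, total 2663.3 km

Total weighted distance at each candidate:
  α (9, 16): total = 2663.3
  β (4, 11): total = 3107.1
  γ (13, 20): total = 2851.3
Minimum is at α with total 2663.3 km.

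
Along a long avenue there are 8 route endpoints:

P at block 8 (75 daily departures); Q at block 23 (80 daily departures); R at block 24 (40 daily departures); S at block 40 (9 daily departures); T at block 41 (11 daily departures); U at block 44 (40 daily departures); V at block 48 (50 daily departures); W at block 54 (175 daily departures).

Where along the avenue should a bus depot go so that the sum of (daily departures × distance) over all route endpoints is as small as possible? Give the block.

For a sum of weighted absolute distances on a line, the optimum is the weighted median (not the mean). Total weight W = 480; half-weight = 240.
Sort by position and accumulate weight:
  block 8 (P, w=75) → cum 75
  block 23 (Q, w=80) → cum 155
  block 24 (R, w=40) → cum 195
  block 40 (S, w=9) → cum 204
  block 41 (T, w=11) → cum 215
  block 44 (U, w=40) → cum 255  ≥ 240 → median here
  block 48 (V, w=50) → cum 305
  block 54 (W, w=175) → cum 480
Optimal location: block 44.

x = 44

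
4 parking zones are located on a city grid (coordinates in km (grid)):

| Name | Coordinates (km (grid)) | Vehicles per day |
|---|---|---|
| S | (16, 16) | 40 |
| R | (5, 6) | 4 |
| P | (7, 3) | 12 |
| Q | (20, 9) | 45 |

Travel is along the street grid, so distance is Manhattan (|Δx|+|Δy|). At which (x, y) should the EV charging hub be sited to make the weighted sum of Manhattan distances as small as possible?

Manhattan distance separates: Σwᵢ(|x−xᵢ|+|y−yᵢ|) = Σwᵢ|x−xᵢ| + Σwᵢ|y−yᵢ|, so x and y are optimised independently as 1-D weighted medians.
Total weight W = 101; half = 50.5.
x-coordinate, sorted with cumulative weight:
  x=5 (R, w=4) cum 4
  x=7 (P, w=12) cum 16
  x=16 (S, w=40) cum 56  ← median
  x=20 (Q, w=45) cum 101
⇒ x* = 16
y-coordinate, sorted with cumulative weight:
  y=3 (P, w=12) cum 12
  y=6 (R, w=4) cum 16
  y=9 (Q, w=45) cum 61  ← median
  y=16 (S, w=40) cum 101
⇒ y* = 9

(16, 9)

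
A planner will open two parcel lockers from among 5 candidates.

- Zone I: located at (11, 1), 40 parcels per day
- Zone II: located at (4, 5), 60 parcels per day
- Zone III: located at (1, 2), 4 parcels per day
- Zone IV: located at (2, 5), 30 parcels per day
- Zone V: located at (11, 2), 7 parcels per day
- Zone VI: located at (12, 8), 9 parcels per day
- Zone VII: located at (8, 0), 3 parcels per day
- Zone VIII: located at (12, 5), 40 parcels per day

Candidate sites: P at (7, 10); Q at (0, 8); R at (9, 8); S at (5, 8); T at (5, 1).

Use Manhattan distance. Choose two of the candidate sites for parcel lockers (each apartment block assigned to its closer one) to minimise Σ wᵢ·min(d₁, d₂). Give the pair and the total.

{R, T}, total 1098

Evaluate every pair (each demand assigned to the nearer of the two):
  {R, T}: total = 1098
  {R, S}: total = 1170
  {S, T}: total = 1204
  {P, T}: total = 1294
  {Q, R}: total = 1308
  {Q, T}: total = 1319
  {Q, S}: total = 1518
  {P, R}: total = 1546
  {P, S}: total = 1560
  {P, Q}: total = 1698
Best pair: {R, T} with total 1098.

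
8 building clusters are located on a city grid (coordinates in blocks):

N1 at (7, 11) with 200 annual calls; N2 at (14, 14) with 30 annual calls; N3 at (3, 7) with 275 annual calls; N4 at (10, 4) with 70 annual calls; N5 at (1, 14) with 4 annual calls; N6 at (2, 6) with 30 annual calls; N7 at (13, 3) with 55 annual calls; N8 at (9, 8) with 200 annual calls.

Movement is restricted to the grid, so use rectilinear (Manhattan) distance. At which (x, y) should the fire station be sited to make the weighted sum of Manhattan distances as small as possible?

Manhattan distance separates: Σwᵢ(|x−xᵢ|+|y−yᵢ|) = Σwᵢ|x−xᵢ| + Σwᵢ|y−yᵢ|, so x and y are optimised independently as 1-D weighted medians.
Total weight W = 864; half = 432.
x-coordinate, sorted with cumulative weight:
  x=1 (N5, w=4) cum 4
  x=2 (N6, w=30) cum 34
  x=3 (N3, w=275) cum 309
  x=7 (N1, w=200) cum 509  ← median
  x=9 (N8, w=200) cum 709
  x=10 (N4, w=70) cum 779
  x=13 (N7, w=55) cum 834
  x=14 (N2, w=30) cum 864
⇒ x* = 7
y-coordinate, sorted with cumulative weight:
  y=3 (N7, w=55) cum 55
  y=4 (N4, w=70) cum 125
  y=6 (N6, w=30) cum 155
  y=7 (N3, w=275) cum 430
  y=8 (N8, w=200) cum 630  ← median
  y=11 (N1, w=200) cum 830
  y=14 (N2, w=30) cum 860
  y=14 (N5, w=4) cum 864
⇒ y* = 8

(7, 8)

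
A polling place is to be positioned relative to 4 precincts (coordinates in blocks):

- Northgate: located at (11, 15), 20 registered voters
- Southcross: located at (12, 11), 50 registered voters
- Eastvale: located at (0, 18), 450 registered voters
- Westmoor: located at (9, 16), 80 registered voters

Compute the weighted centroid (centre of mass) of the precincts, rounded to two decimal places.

The minimiser of Σwᵢ‖p−pᵢ‖² is the weighted centroid p* = (Σwᵢpᵢ)/(Σwᵢ).
Σwᵢ = 600.
Σwᵢxᵢ = 20·11 + 50·12 + 450·0 + 80·9 = 1540.
Σwᵢyᵢ = 20·15 + 50·11 + 450·18 + 80·16 = 10230.
x* = 1540/600 = 2.57, y* = 10230/600 = 17.05.

(2.57, 17.05)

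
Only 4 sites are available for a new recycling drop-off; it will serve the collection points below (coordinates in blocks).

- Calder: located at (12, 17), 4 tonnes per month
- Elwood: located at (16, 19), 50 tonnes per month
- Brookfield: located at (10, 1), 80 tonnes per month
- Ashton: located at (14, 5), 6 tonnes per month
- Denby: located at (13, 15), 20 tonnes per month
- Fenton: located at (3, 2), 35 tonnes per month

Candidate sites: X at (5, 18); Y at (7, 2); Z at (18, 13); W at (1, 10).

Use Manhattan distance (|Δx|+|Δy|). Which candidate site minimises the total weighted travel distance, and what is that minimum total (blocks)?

Total weighted distance at each candidate:
  X (5, 18): total = 3374
  Y (7, 2): total = 2280
  Z (18, 13): total = 3162
  W (1, 10): total = 3510
Minimum is at Y with total 2280 blocks.

Y, total 2280 blocks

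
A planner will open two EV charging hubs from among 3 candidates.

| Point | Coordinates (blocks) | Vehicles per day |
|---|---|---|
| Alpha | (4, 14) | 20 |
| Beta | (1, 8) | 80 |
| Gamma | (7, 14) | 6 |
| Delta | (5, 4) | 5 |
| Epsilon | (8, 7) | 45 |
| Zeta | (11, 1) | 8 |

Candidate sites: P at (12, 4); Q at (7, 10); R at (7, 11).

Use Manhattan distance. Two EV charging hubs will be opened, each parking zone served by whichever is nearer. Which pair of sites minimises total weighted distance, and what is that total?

Evaluate every pair (each demand assigned to the nearer of the two):
  {P, Q}: total = 1051
  {Q, R}: total = 1102
  {P, R}: total = 1150
Best pair: {P, Q} with total 1051.

{P, Q}, total 1051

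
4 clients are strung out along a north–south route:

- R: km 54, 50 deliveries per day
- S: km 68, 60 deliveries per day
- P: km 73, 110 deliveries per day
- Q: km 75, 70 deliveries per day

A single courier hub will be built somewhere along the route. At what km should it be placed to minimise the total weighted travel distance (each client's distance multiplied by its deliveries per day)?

For a sum of weighted absolute distances on a line, the optimum is the weighted median (not the mean). Total weight W = 290; half-weight = 145.
Sort by position and accumulate weight:
  km 54 (R, w=50) → cum 50
  km 68 (S, w=60) → cum 110
  km 73 (P, w=110) → cum 220  ≥ 145 → median here
  km 75 (Q, w=70) → cum 290
Optimal location: km 73.

x = 73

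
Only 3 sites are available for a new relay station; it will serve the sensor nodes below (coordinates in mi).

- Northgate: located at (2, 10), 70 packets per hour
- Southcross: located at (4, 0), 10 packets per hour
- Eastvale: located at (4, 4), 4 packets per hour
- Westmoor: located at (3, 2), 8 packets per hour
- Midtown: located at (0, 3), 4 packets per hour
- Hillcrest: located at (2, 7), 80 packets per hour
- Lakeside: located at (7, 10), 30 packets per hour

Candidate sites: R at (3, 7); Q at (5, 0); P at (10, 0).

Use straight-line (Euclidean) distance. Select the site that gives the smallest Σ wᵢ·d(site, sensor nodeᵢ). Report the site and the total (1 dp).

R, total 594.7 mi

Total weighted distance at each candidate:
  R (3, 7): total = 594.7
  Q (5, 0): total = 1718.5
  P (10, 0): total = 2248.9
Minimum is at R with total 594.7 mi.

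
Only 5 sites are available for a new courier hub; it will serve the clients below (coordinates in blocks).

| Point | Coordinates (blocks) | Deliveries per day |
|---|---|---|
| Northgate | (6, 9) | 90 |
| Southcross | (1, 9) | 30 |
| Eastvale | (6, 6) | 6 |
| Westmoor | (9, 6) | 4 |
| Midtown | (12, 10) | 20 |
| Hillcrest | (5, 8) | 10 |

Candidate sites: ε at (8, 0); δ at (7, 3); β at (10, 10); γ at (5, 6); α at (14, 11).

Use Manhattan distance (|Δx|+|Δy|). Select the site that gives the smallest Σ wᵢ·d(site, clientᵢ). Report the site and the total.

γ, total 832 blocks

Total weighted distance at each candidate:
  ε (8, 0): total = 1936
  δ (7, 3): total = 1344
  β (10, 10): total = 928
  γ (5, 6): total = 832
  α (14, 11): total = 1648
Minimum is at γ with total 832 blocks.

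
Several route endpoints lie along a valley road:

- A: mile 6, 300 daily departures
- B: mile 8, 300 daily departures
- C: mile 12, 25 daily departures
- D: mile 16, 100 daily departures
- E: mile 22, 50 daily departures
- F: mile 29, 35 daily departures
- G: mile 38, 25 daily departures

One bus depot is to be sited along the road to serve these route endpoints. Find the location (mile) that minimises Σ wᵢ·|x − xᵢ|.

For a sum of weighted absolute distances on a line, the optimum is the weighted median (not the mean). Total weight W = 835; half-weight = 417.5.
Sort by position and accumulate weight:
  mile 6 (A, w=300) → cum 300
  mile 8 (B, w=300) → cum 600  ≥ 417.5 → median here
  mile 12 (C, w=25) → cum 625
  mile 16 (D, w=100) → cum 725
  mile 22 (E, w=50) → cum 775
  mile 29 (F, w=35) → cum 810
  mile 38 (G, w=25) → cum 835
Optimal location: mile 8.

x = 8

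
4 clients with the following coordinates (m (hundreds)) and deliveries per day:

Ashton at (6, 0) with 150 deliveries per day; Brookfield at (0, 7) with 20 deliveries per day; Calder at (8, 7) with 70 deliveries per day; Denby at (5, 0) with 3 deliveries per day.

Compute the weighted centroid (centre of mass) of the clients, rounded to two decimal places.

(6.07, 2.59)

The minimiser of Σwᵢ‖p−pᵢ‖² is the weighted centroid p* = (Σwᵢpᵢ)/(Σwᵢ).
Σwᵢ = 243.
Σwᵢxᵢ = 150·6 + 20·0 + 70·8 + 3·5 = 1475.
Σwᵢyᵢ = 150·0 + 20·7 + 70·7 + 3·0 = 630.
x* = 1475/243 = 6.07, y* = 630/243 = 2.59.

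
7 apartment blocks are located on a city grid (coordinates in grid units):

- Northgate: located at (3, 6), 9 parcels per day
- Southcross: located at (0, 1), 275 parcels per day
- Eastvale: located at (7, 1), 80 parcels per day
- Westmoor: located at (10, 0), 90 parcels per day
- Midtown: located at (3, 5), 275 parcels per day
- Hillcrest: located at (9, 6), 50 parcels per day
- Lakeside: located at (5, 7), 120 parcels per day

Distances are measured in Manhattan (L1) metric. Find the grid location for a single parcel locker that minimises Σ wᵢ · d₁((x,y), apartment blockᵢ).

(3, 5)

Manhattan distance separates: Σwᵢ(|x−xᵢ|+|y−yᵢ|) = Σwᵢ|x−xᵢ| + Σwᵢ|y−yᵢ|, so x and y are optimised independently as 1-D weighted medians.
Total weight W = 899; half = 449.5.
x-coordinate, sorted with cumulative weight:
  x=0 (Southcross, w=275) cum 275
  x=3 (Northgate, w=9) cum 284
  x=3 (Midtown, w=275) cum 559  ← median
  x=5 (Lakeside, w=120) cum 679
  x=7 (Eastvale, w=80) cum 759
  x=9 (Hillcrest, w=50) cum 809
  x=10 (Westmoor, w=90) cum 899
⇒ x* = 3
y-coordinate, sorted with cumulative weight:
  y=0 (Westmoor, w=90) cum 90
  y=1 (Southcross, w=275) cum 365
  y=1 (Eastvale, w=80) cum 445
  y=5 (Midtown, w=275) cum 720  ← median
  y=6 (Northgate, w=9) cum 729
  y=6 (Hillcrest, w=50) cum 779
  y=7 (Lakeside, w=120) cum 899
⇒ y* = 5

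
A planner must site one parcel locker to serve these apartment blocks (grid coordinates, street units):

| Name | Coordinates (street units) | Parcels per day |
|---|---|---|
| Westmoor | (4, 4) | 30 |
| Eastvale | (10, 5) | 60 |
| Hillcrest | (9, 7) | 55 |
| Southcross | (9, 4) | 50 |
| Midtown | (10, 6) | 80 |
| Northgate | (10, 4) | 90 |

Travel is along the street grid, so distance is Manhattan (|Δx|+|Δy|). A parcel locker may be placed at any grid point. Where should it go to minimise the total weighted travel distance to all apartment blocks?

Manhattan distance separates: Σwᵢ(|x−xᵢ|+|y−yᵢ|) = Σwᵢ|x−xᵢ| + Σwᵢ|y−yᵢ|, so x and y are optimised independently as 1-D weighted medians.
Total weight W = 365; half = 182.5.
x-coordinate, sorted with cumulative weight:
  x=4 (Westmoor, w=30) cum 30
  x=9 (Hillcrest, w=55) cum 85
  x=9 (Southcross, w=50) cum 135
  x=10 (Eastvale, w=60) cum 195  ← median
  x=10 (Midtown, w=80) cum 275
  x=10 (Northgate, w=90) cum 365
⇒ x* = 10
y-coordinate, sorted with cumulative weight:
  y=4 (Westmoor, w=30) cum 30
  y=4 (Southcross, w=50) cum 80
  y=4 (Northgate, w=90) cum 170
  y=5 (Eastvale, w=60) cum 230  ← median
  y=6 (Midtown, w=80) cum 310
  y=7 (Hillcrest, w=55) cum 365
⇒ y* = 5

(10, 5)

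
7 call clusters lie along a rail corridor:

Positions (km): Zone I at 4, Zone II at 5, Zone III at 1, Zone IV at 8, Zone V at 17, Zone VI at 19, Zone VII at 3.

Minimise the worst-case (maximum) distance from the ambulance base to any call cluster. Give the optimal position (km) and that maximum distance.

location 10, max distance 9

The 1-center on a line is the midpoint of the two extreme points: leftmost at 1, rightmost at 19.
Optimal location = (1 + 19)/2 = 10; maximum distance = (19 − 1)/2 = 9.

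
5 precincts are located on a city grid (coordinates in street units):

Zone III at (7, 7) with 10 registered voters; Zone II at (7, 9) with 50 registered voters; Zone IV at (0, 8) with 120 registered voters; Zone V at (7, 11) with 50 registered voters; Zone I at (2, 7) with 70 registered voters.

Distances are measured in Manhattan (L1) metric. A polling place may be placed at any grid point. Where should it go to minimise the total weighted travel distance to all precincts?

(2, 8)

Manhattan distance separates: Σwᵢ(|x−xᵢ|+|y−yᵢ|) = Σwᵢ|x−xᵢ| + Σwᵢ|y−yᵢ|, so x and y are optimised independently as 1-D weighted medians.
Total weight W = 300; half = 150.
x-coordinate, sorted with cumulative weight:
  x=0 (Zone IV, w=120) cum 120
  x=2 (Zone I, w=70) cum 190  ← median
  x=7 (Zone III, w=10) cum 200
  x=7 (Zone II, w=50) cum 250
  x=7 (Zone V, w=50) cum 300
⇒ x* = 2
y-coordinate, sorted with cumulative weight:
  y=7 (Zone III, w=10) cum 10
  y=7 (Zone I, w=70) cum 80
  y=8 (Zone IV, w=120) cum 200  ← median
  y=9 (Zone II, w=50) cum 250
  y=11 (Zone V, w=50) cum 300
⇒ y* = 8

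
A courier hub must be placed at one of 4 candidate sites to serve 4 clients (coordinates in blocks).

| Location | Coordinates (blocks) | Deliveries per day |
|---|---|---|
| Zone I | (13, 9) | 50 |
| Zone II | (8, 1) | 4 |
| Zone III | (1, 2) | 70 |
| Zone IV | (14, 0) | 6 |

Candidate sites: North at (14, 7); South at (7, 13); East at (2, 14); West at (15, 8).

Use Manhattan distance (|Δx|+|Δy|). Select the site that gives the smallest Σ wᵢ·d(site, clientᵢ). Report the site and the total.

North, total 1500 blocks

Total weighted distance at each candidate:
  North (14, 7): total = 1500
  South (7, 13): total = 1862
  East (2, 14): total = 1942
  West (15, 8): total = 1660
Minimum is at North with total 1500 blocks.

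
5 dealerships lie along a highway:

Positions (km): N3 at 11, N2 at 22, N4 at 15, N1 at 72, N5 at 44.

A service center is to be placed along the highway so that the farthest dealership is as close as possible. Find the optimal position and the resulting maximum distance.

The 1-center on a line is the midpoint of the two extreme points: leftmost at 11, rightmost at 72.
Optimal location = (11 + 72)/2 = 41.5; maximum distance = (72 − 11)/2 = 30.5.

location 41.5, max distance 30.5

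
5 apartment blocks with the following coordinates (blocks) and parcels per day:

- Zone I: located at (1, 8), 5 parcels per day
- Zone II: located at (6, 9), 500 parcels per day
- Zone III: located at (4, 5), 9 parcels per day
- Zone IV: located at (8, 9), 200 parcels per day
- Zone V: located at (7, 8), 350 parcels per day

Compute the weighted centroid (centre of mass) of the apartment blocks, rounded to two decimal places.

(6.66, 8.63)

The minimiser of Σwᵢ‖p−pᵢ‖² is the weighted centroid p* = (Σwᵢpᵢ)/(Σwᵢ).
Σwᵢ = 1064.
Σwᵢxᵢ = 5·1 + 500·6 + 9·4 + 200·8 + 350·7 = 7091.
Σwᵢyᵢ = 5·8 + 500·9 + 9·5 + 200·9 + 350·8 = 9185.
x* = 7091/1064 = 6.66, y* = 9185/1064 = 8.63.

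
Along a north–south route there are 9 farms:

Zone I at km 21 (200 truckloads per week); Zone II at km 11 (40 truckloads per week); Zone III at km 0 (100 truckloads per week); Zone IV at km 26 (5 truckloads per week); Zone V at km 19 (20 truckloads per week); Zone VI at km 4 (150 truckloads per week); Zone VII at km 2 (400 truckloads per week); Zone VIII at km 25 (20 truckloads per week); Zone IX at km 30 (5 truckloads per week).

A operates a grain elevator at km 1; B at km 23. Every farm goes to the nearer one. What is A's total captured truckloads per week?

The indifferent point is the midpoint (1+23)/2 = 12; farms left of it (closer to A at 1) go to A, those right go to B.
  Zone III at 0 (w=100) → A
  Zone VII at 2 (w=400) → A
  Zone VI at 4 (w=150) → A
  Zone II at 11 (w=40) → A
  Zone V at 19 (w=20) → B
  Zone I at 21 (w=200) → B
  Zone VIII at 25 (w=20) → B
  Zone IV at 26 (w=5) → B
  Zone IX at 30 (w=5) → B
A captures 690; B captures 250.

690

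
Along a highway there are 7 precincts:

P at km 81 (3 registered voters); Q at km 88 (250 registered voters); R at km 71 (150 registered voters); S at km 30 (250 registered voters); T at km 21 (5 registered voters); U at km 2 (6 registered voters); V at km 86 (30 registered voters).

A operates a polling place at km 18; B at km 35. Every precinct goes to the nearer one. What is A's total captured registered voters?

11

The indifferent point is the midpoint (18+35)/2 = 26.5; precincts left of it (closer to A at 18) go to A, those right go to B.
  U at 2 (w=6) → A
  T at 21 (w=5) → A
  S at 30 (w=250) → B
  R at 71 (w=150) → B
  P at 81 (w=3) → B
  V at 86 (w=30) → B
  Q at 88 (w=250) → B
A captures 11; B captures 683.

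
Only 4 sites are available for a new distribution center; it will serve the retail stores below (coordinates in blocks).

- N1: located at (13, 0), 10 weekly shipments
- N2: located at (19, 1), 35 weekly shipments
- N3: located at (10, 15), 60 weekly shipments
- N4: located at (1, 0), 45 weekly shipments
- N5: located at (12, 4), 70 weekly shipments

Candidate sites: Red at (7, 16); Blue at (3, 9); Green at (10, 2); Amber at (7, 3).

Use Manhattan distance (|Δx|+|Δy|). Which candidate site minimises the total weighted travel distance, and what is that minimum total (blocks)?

Green, total 1955 blocks

Total weighted distance at each candidate:
  Red (7, 16): total = 3585
  Blue (3, 9): total = 3285
  Green (10, 2): total = 1955
  Amber (7, 3): total = 2305
Minimum is at Green with total 1955 blocks.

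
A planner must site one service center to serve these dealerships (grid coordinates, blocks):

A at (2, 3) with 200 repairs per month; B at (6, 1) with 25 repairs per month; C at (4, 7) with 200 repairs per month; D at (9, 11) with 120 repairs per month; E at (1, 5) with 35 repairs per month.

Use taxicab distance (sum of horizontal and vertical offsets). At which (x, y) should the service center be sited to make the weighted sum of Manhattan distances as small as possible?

Manhattan distance separates: Σwᵢ(|x−xᵢ|+|y−yᵢ|) = Σwᵢ|x−xᵢ| + Σwᵢ|y−yᵢ|, so x and y are optimised independently as 1-D weighted medians.
Total weight W = 580; half = 290.
x-coordinate, sorted with cumulative weight:
  x=1 (E, w=35) cum 35
  x=2 (A, w=200) cum 235
  x=4 (C, w=200) cum 435  ← median
  x=6 (B, w=25) cum 460
  x=9 (D, w=120) cum 580
⇒ x* = 4
y-coordinate, sorted with cumulative weight:
  y=1 (B, w=25) cum 25
  y=3 (A, w=200) cum 225
  y=5 (E, w=35) cum 260
  y=7 (C, w=200) cum 460  ← median
  y=11 (D, w=120) cum 580
⇒ y* = 7

(4, 7)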